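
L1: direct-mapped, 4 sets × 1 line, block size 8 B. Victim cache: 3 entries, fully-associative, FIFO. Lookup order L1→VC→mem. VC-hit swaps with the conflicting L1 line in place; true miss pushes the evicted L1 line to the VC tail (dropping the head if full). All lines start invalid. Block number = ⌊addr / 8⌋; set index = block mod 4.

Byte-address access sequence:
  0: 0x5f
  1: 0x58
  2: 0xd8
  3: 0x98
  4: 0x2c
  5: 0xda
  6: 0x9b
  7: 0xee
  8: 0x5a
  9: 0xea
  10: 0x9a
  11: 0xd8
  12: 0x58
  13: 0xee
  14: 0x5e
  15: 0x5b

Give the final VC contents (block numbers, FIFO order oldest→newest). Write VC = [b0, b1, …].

VC = [27, 19, 5]

  [0] addr=0x5f blk=11 s=3: MISS | VC []
  [1] addr=0x58 blk=11 s=3: L1-HIT | VC []
  [2] addr=0xd8 blk=27 s=3: MISS | VC [11]
  [3] addr=0x98 blk=19 s=3: MISS | VC [11, 27]
  [4] addr=0x2c blk=5 s=1: MISS | VC [11, 27]
  [5] addr=0xda blk=27 s=3: VC-HIT | VC [11, 19]
  [6] addr=0x9b blk=19 s=3: VC-HIT | VC [11, 27]
  [7] addr=0xee blk=29 s=1: MISS | VC [11, 27, 5]
  [8] addr=0x5a blk=11 s=3: VC-HIT | VC [19, 27, 5]
  [9] addr=0xea blk=29 s=1: L1-HIT | VC [19, 27, 5]
  [10] addr=0x9a blk=19 s=3: VC-HIT | VC [11, 27, 5]
  [11] addr=0xd8 blk=27 s=3: VC-HIT | VC [11, 19, 5]
  [12] addr=0x58 blk=11 s=3: VC-HIT | VC [27, 19, 5]
  [13] addr=0xee blk=29 s=1: L1-HIT | VC [27, 19, 5]
  [14] addr=0x5e blk=11 s=3: L1-HIT | VC [27, 19, 5]
  [15] addr=0x5b blk=11 s=3: L1-HIT | VC [27, 19, 5]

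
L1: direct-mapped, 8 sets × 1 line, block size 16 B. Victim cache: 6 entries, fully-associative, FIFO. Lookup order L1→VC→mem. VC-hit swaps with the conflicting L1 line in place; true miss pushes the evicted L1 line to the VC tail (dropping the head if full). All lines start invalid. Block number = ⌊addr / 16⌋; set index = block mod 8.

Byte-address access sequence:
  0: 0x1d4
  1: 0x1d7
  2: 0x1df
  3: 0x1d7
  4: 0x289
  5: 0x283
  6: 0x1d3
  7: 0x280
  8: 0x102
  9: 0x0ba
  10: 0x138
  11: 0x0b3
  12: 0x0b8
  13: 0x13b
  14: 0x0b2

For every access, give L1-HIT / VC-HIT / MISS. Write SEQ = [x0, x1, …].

  [0] addr=0x1d4 blk=29 s=5: MISS | VC []
  [1] addr=0x1d7 blk=29 s=5: L1-HIT | VC []
  [2] addr=0x1df blk=29 s=5: L1-HIT | VC []
  [3] addr=0x1d7 blk=29 s=5: L1-HIT | VC []
  [4] addr=0x289 blk=40 s=0: MISS | VC []
  [5] addr=0x283 blk=40 s=0: L1-HIT | VC []
  [6] addr=0x1d3 blk=29 s=5: L1-HIT | VC []
  [7] addr=0x280 blk=40 s=0: L1-HIT | VC []
  [8] addr=0x102 blk=16 s=0: MISS | VC [40]
  [9] addr=0xba blk=11 s=3: MISS | VC [40]
  [10] addr=0x138 blk=19 s=3: MISS | VC [40, 11]
  [11] addr=0xb3 blk=11 s=3: VC-HIT | VC [40, 19]
  [12] addr=0xb8 blk=11 s=3: L1-HIT | VC [40, 19]
  [13] addr=0x13b blk=19 s=3: VC-HIT | VC [40, 11]
  [14] addr=0xb2 blk=11 s=3: VC-HIT | VC [40, 19]

SEQ = [MISS, L1-HIT, L1-HIT, L1-HIT, MISS, L1-HIT, L1-HIT, L1-HIT, MISS, MISS, MISS, VC-HIT, L1-HIT, VC-HIT, VC-HIT]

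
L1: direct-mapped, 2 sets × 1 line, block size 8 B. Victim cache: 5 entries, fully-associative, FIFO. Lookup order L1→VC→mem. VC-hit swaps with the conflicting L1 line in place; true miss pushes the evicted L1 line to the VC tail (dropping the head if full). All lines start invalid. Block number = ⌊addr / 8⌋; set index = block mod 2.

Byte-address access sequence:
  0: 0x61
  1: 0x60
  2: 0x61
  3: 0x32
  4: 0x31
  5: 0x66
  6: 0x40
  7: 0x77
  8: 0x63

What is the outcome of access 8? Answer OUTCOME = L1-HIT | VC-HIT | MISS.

OUTCOME = VC-HIT

#0 0x61→b12/s0 MISS; vc=[]
#1 0x60→b12/s0 L1-HIT; vc=[]
#2 0x61→b12/s0 L1-HIT; vc=[]
#3 0x32→b6/s0 MISS; vc=[12]
#4 0x31→b6/s0 L1-HIT; vc=[12]
#5 0x66→b12/s0 VC-HIT; vc=[6]
#6 0x40→b8/s0 MISS; vc=[6,12]
#7 0x77→b14/s0 MISS; vc=[6,12,8]
#8 0x63→b12/s0 VC-HIT; vc=[6,14,8]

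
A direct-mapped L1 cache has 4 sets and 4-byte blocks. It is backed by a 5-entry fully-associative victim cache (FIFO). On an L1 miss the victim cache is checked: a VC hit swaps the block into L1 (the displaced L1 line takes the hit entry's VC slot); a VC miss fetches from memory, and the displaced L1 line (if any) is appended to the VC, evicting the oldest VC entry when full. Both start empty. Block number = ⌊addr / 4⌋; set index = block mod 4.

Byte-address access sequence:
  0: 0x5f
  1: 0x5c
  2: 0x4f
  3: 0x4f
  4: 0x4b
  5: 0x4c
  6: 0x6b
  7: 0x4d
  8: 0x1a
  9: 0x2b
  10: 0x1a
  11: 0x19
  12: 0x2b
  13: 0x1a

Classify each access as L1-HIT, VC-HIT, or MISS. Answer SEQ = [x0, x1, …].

SEQ = [MISS, L1-HIT, MISS, L1-HIT, MISS, L1-HIT, MISS, L1-HIT, MISS, MISS, VC-HIT, L1-HIT, VC-HIT, VC-HIT]

  [0] addr=0x5f blk=23 s=3: MISS | VC []
  [1] addr=0x5c blk=23 s=3: L1-HIT | VC []
  [2] addr=0x4f blk=19 s=3: MISS | VC [23]
  [3] addr=0x4f blk=19 s=3: L1-HIT | VC [23]
  [4] addr=0x4b blk=18 s=2: MISS | VC [23]
  [5] addr=0x4c blk=19 s=3: L1-HIT | VC [23]
  [6] addr=0x6b blk=26 s=2: MISS | VC [23, 18]
  [7] addr=0x4d blk=19 s=3: L1-HIT | VC [23, 18]
  [8] addr=0x1a blk=6 s=2: MISS | VC [23, 18, 26]
  [9] addr=0x2b blk=10 s=2: MISS | VC [23, 18, 26, 6]
  [10] addr=0x1a blk=6 s=2: VC-HIT | VC [23, 18, 26, 10]
  [11] addr=0x19 blk=6 s=2: L1-HIT | VC [23, 18, 26, 10]
  [12] addr=0x2b blk=10 s=2: VC-HIT | VC [23, 18, 26, 6]
  [13] addr=0x1a blk=6 s=2: VC-HIT | VC [23, 18, 26, 10]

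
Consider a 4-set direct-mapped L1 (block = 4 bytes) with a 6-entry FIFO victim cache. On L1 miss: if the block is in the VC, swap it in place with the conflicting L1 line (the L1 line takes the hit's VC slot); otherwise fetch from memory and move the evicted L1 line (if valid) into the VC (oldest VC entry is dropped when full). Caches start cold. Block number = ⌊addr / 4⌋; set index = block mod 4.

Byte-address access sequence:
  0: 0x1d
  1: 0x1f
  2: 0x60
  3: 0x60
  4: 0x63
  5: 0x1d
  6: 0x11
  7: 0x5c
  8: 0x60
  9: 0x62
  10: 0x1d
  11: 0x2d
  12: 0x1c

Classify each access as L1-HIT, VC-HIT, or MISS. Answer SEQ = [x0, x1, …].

0: 0x1d (blk 7, set 3) → MISS  vc=[]
1: 0x1f (blk 7, set 3) → L1-HIT  vc=[]
2: 0x60 (blk 24, set 0) → MISS  vc=[]
3: 0x60 (blk 24, set 0) → L1-HIT  vc=[]
4: 0x63 (blk 24, set 0) → L1-HIT  vc=[]
5: 0x1d (blk 7, set 3) → L1-HIT  vc=[]
6: 0x11 (blk 4, set 0) → MISS  vc=[24]
7: 0x5c (blk 23, set 3) → MISS  vc=[24, 7]
8: 0x60 (blk 24, set 0) → VC-HIT  vc=[4, 7]
9: 0x62 (blk 24, set 0) → L1-HIT  vc=[4, 7]
10: 0x1d (blk 7, set 3) → VC-HIT  vc=[4, 23]
11: 0x2d (blk 11, set 3) → MISS  vc=[4, 23, 7]
12: 0x1c (blk 7, set 3) → VC-HIT  vc=[4, 23, 11]

SEQ = [MISS, L1-HIT, MISS, L1-HIT, L1-HIT, L1-HIT, MISS, MISS, VC-HIT, L1-HIT, VC-HIT, MISS, VC-HIT]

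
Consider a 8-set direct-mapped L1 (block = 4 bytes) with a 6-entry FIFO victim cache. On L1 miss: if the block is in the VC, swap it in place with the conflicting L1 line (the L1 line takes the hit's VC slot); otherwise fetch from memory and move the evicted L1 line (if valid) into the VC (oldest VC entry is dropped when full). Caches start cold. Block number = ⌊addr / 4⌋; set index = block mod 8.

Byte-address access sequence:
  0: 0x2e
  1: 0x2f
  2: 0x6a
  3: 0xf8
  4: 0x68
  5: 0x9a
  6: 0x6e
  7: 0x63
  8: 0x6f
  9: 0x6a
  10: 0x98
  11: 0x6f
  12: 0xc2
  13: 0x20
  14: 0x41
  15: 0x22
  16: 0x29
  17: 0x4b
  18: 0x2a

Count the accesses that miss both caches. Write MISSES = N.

#0 0x2e→b11/s3 MISS; vc=[]
#1 0x2f→b11/s3 L1-HIT; vc=[]
#2 0x6a→b26/s2 MISS; vc=[]
#3 0xf8→b62/s6 MISS; vc=[]
#4 0x68→b26/s2 L1-HIT; vc=[]
#5 0x9a→b38/s6 MISS; vc=[62]
#6 0x6e→b27/s3 MISS; vc=[62,11]
#7 0x63→b24/s0 MISS; vc=[62,11]
#8 0x6f→b27/s3 L1-HIT; vc=[62,11]
#9 0x6a→b26/s2 L1-HIT; vc=[62,11]
#10 0x98→b38/s6 L1-HIT; vc=[62,11]
#11 0x6f→b27/s3 L1-HIT; vc=[62,11]
#12 0xc2→b48/s0 MISS; vc=[62,11,24]
#13 0x20→b8/s0 MISS; vc=[62,11,24,48]
#14 0x41→b16/s0 MISS; vc=[62,11,24,48,8]
#15 0x22→b8/s0 VC-HIT; vc=[62,11,24,48,16]
#16 0x29→b10/s2 MISS; vc=[62,11,24,48,16,26]
#17 0x4b→b18/s2 MISS; vc=[11,24,48,16,26,10]
#18 0x2a→b10/s2 VC-HIT; vc=[11,24,48,16,26,18]

MISSES = 11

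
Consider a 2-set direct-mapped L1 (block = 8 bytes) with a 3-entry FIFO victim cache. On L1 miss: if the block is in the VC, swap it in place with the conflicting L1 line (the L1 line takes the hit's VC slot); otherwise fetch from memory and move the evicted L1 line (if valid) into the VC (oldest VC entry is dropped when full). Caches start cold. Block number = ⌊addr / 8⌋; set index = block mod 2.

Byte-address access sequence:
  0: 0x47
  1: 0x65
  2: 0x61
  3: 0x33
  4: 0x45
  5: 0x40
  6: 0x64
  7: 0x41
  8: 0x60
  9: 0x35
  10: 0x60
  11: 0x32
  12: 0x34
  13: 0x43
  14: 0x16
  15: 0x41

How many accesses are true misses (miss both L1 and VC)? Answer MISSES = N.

0: 0x47 (blk 8, set 0) → MISS  vc=[]
1: 0x65 (blk 12, set 0) → MISS  vc=[8]
2: 0x61 (blk 12, set 0) → L1-HIT  vc=[8]
3: 0x33 (blk 6, set 0) → MISS  vc=[8, 12]
4: 0x45 (blk 8, set 0) → VC-HIT  vc=[6, 12]
5: 0x40 (blk 8, set 0) → L1-HIT  vc=[6, 12]
6: 0x64 (blk 12, set 0) → VC-HIT  vc=[6, 8]
7: 0x41 (blk 8, set 0) → VC-HIT  vc=[6, 12]
8: 0x60 (blk 12, set 0) → VC-HIT  vc=[6, 8]
9: 0x35 (blk 6, set 0) → VC-HIT  vc=[12, 8]
10: 0x60 (blk 12, set 0) → VC-HIT  vc=[6, 8]
11: 0x32 (blk 6, set 0) → VC-HIT  vc=[12, 8]
12: 0x34 (blk 6, set 0) → L1-HIT  vc=[12, 8]
13: 0x43 (blk 8, set 0) → VC-HIT  vc=[12, 6]
14: 0x16 (blk 2, set 0) → MISS  vc=[12, 6, 8]
15: 0x41 (blk 8, set 0) → VC-HIT  vc=[12, 6, 2]

MISSES = 4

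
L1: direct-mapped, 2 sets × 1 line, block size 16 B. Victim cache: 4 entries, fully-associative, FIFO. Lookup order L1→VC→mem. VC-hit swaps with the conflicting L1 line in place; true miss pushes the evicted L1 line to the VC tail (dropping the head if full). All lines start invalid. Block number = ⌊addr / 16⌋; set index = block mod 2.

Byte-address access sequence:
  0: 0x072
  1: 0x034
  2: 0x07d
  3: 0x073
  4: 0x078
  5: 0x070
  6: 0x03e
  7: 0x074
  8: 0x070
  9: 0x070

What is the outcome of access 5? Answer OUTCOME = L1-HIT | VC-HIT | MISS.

  [0] addr=0x72 blk=7 s=1: MISS | VC []
  [1] addr=0x34 blk=3 s=1: MISS | VC [7]
  [2] addr=0x7d blk=7 s=1: VC-HIT | VC [3]
  [3] addr=0x73 blk=7 s=1: L1-HIT | VC [3]
  [4] addr=0x78 blk=7 s=1: L1-HIT | VC [3]
  [5] addr=0x70 blk=7 s=1: L1-HIT | VC [3]
  [6] addr=0x3e blk=3 s=1: VC-HIT | VC [7]
  [7] addr=0x74 blk=7 s=1: VC-HIT | VC [3]
  [8] addr=0x70 blk=7 s=1: L1-HIT | VC [3]
  [9] addr=0x70 blk=7 s=1: L1-HIT | VC [3]

OUTCOME = L1-HIT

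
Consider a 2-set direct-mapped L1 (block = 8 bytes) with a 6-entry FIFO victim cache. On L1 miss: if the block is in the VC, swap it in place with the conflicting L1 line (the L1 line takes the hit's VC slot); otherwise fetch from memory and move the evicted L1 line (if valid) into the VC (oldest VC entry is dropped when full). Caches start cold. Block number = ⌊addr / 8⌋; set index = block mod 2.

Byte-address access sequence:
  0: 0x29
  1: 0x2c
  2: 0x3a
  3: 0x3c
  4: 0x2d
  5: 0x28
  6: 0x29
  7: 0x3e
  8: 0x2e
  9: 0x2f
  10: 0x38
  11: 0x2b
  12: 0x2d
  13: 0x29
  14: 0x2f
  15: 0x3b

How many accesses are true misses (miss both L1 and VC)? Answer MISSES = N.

MISSES = 2

#0 0x29→b5/s1 MISS; vc=[]
#1 0x2c→b5/s1 L1-HIT; vc=[]
#2 0x3a→b7/s1 MISS; vc=[5]
#3 0x3c→b7/s1 L1-HIT; vc=[5]
#4 0x2d→b5/s1 VC-HIT; vc=[7]
#5 0x28→b5/s1 L1-HIT; vc=[7]
#6 0x29→b5/s1 L1-HIT; vc=[7]
#7 0x3e→b7/s1 VC-HIT; vc=[5]
#8 0x2e→b5/s1 VC-HIT; vc=[7]
#9 0x2f→b5/s1 L1-HIT; vc=[7]
#10 0x38→b7/s1 VC-HIT; vc=[5]
#11 0x2b→b5/s1 VC-HIT; vc=[7]
#12 0x2d→b5/s1 L1-HIT; vc=[7]
#13 0x29→b5/s1 L1-HIT; vc=[7]
#14 0x2f→b5/s1 L1-HIT; vc=[7]
#15 0x3b→b7/s1 VC-HIT; vc=[5]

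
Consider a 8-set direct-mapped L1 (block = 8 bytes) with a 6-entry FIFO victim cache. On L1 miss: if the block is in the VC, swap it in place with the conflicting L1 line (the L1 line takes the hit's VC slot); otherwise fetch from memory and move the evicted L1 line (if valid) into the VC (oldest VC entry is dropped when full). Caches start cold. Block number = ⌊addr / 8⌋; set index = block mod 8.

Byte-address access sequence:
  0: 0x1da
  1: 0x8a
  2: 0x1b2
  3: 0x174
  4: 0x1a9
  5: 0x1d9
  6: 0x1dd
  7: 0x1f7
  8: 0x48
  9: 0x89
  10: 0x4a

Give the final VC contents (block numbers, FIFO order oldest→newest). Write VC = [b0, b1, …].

#0 0x1da→b59/s3 MISS; vc=[]
#1 0x8a→b17/s1 MISS; vc=[]
#2 0x1b2→b54/s6 MISS; vc=[]
#3 0x174→b46/s6 MISS; vc=[54]
#4 0x1a9→b53/s5 MISS; vc=[54]
#5 0x1d9→b59/s3 L1-HIT; vc=[54]
#6 0x1dd→b59/s3 L1-HIT; vc=[54]
#7 0x1f7→b62/s6 MISS; vc=[54,46]
#8 0x48→b9/s1 MISS; vc=[54,46,17]
#9 0x89→b17/s1 VC-HIT; vc=[54,46,9]
#10 0x4a→b9/s1 VC-HIT; vc=[54,46,17]

VC = [54, 46, 17]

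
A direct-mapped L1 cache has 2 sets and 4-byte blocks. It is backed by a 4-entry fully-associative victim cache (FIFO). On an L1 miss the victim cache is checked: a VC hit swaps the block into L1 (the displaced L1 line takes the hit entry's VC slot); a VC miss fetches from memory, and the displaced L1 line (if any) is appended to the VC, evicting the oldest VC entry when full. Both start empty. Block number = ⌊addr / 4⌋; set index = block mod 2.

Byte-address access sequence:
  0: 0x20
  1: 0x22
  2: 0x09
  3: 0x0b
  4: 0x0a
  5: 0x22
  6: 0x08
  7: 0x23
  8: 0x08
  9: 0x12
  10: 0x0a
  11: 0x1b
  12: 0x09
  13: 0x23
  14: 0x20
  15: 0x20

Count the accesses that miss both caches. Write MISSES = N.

MISSES = 4

  [0] addr=0x20 blk=8 s=0: MISS | VC []
  [1] addr=0x22 blk=8 s=0: L1-HIT | VC []
  [2] addr=0x9 blk=2 s=0: MISS | VC [8]
  [3] addr=0xb blk=2 s=0: L1-HIT | VC [8]
  [4] addr=0xa blk=2 s=0: L1-HIT | VC [8]
  [5] addr=0x22 blk=8 s=0: VC-HIT | VC [2]
  [6] addr=0x8 blk=2 s=0: VC-HIT | VC [8]
  [7] addr=0x23 blk=8 s=0: VC-HIT | VC [2]
  [8] addr=0x8 blk=2 s=0: VC-HIT | VC [8]
  [9] addr=0x12 blk=4 s=0: MISS | VC [8, 2]
  [10] addr=0xa blk=2 s=0: VC-HIT | VC [8, 4]
  [11] addr=0x1b blk=6 s=0: MISS | VC [8, 4, 2]
  [12] addr=0x9 blk=2 s=0: VC-HIT | VC [8, 4, 6]
  [13] addr=0x23 blk=8 s=0: VC-HIT | VC [2, 4, 6]
  [14] addr=0x20 blk=8 s=0: L1-HIT | VC [2, 4, 6]
  [15] addr=0x20 blk=8 s=0: L1-HIT | VC [2, 4, 6]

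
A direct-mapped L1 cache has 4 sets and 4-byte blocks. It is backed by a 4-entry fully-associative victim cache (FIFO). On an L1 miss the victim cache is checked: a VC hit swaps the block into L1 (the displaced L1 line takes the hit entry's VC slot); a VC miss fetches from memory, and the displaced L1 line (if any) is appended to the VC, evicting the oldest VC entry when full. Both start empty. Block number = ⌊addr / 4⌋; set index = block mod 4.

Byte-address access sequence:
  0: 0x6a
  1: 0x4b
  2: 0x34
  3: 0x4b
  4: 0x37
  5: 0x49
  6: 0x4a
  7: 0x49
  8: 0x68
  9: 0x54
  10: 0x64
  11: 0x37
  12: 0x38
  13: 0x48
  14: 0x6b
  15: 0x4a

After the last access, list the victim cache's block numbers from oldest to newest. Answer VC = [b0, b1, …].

0: 0x6a (blk 26, set 2) → MISS  vc=[]
1: 0x4b (blk 18, set 2) → MISS  vc=[26]
2: 0x34 (blk 13, set 1) → MISS  vc=[26]
3: 0x4b (blk 18, set 2) → L1-HIT  vc=[26]
4: 0x37 (blk 13, set 1) → L1-HIT  vc=[26]
5: 0x49 (blk 18, set 2) → L1-HIT  vc=[26]
6: 0x4a (blk 18, set 2) → L1-HIT  vc=[26]
7: 0x49 (blk 18, set 2) → L1-HIT  vc=[26]
8: 0x68 (blk 26, set 2) → VC-HIT  vc=[18]
9: 0x54 (blk 21, set 1) → MISS  vc=[18, 13]
10: 0x64 (blk 25, set 1) → MISS  vc=[18, 13, 21]
11: 0x37 (blk 13, set 1) → VC-HIT  vc=[18, 25, 21]
12: 0x38 (blk 14, set 2) → MISS  vc=[18, 25, 21, 26]
13: 0x48 (blk 18, set 2) → VC-HIT  vc=[14, 25, 21, 26]
14: 0x6b (blk 26, set 2) → VC-HIT  vc=[14, 25, 21, 18]
15: 0x4a (blk 18, set 2) → VC-HIT  vc=[14, 25, 21, 26]

VC = [14, 25, 21, 26]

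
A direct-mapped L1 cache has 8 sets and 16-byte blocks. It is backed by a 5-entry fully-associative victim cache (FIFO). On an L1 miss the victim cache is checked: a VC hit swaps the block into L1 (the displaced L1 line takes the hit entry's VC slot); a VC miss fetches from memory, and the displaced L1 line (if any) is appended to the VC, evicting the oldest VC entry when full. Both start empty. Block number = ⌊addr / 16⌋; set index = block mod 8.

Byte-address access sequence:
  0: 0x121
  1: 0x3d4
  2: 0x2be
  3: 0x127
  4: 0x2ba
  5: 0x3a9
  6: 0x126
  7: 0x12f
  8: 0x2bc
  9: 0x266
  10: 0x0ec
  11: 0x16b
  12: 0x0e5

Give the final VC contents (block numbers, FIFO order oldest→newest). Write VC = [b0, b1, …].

  [0] addr=0x121 blk=18 s=2: MISS | VC []
  [1] addr=0x3d4 blk=61 s=5: MISS | VC []
  [2] addr=0x2be blk=43 s=3: MISS | VC []
  [3] addr=0x127 blk=18 s=2: L1-HIT | VC []
  [4] addr=0x2ba blk=43 s=3: L1-HIT | VC []
  [5] addr=0x3a9 blk=58 s=2: MISS | VC [18]
  [6] addr=0x126 blk=18 s=2: VC-HIT | VC [58]
  [7] addr=0x12f blk=18 s=2: L1-HIT | VC [58]
  [8] addr=0x2bc blk=43 s=3: L1-HIT | VC [58]
  [9] addr=0x266 blk=38 s=6: MISS | VC [58]
  [10] addr=0xec blk=14 s=6: MISS | VC [58, 38]
  [11] addr=0x16b blk=22 s=6: MISS | VC [58, 38, 14]
  [12] addr=0xe5 blk=14 s=6: VC-HIT | VC [58, 38, 22]

VC = [58, 38, 22]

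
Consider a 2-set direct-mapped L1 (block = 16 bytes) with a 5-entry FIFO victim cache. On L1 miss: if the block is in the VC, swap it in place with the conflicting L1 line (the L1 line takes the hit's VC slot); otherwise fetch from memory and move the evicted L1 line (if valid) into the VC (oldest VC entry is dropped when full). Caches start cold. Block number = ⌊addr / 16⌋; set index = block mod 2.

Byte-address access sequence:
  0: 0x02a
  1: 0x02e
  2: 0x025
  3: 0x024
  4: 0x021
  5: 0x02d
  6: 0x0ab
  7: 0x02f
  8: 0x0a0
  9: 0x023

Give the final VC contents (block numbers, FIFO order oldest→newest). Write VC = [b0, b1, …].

VC = [10]

  [0] addr=0x2a blk=2 s=0: MISS | VC []
  [1] addr=0x2e blk=2 s=0: L1-HIT | VC []
  [2] addr=0x25 blk=2 s=0: L1-HIT | VC []
  [3] addr=0x24 blk=2 s=0: L1-HIT | VC []
  [4] addr=0x21 blk=2 s=0: L1-HIT | VC []
  [5] addr=0x2d blk=2 s=0: L1-HIT | VC []
  [6] addr=0xab blk=10 s=0: MISS | VC [2]
  [7] addr=0x2f blk=2 s=0: VC-HIT | VC [10]
  [8] addr=0xa0 blk=10 s=0: VC-HIT | VC [2]
  [9] addr=0x23 blk=2 s=0: VC-HIT | VC [10]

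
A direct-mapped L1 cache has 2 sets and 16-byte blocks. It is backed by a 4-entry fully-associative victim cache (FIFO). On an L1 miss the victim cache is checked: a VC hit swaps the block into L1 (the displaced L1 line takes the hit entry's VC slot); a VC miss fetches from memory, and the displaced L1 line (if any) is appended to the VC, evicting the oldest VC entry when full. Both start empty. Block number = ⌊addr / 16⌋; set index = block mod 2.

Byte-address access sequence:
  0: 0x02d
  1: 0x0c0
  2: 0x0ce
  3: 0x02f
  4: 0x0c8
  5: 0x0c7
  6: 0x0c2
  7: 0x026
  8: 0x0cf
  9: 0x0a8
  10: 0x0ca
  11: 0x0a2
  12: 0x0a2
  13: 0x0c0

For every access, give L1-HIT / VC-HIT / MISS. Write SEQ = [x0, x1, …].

SEQ = [MISS, MISS, L1-HIT, VC-HIT, VC-HIT, L1-HIT, L1-HIT, VC-HIT, VC-HIT, MISS, VC-HIT, VC-HIT, L1-HIT, VC-HIT]

  [0] addr=0x2d blk=2 s=0: MISS | VC []
  [1] addr=0xc0 blk=12 s=0: MISS | VC [2]
  [2] addr=0xce blk=12 s=0: L1-HIT | VC [2]
  [3] addr=0x2f blk=2 s=0: VC-HIT | VC [12]
  [4] addr=0xc8 blk=12 s=0: VC-HIT | VC [2]
  [5] addr=0xc7 blk=12 s=0: L1-HIT | VC [2]
  [6] addr=0xc2 blk=12 s=0: L1-HIT | VC [2]
  [7] addr=0x26 blk=2 s=0: VC-HIT | VC [12]
  [8] addr=0xcf blk=12 s=0: VC-HIT | VC [2]
  [9] addr=0xa8 blk=10 s=0: MISS | VC [2, 12]
  [10] addr=0xca blk=12 s=0: VC-HIT | VC [2, 10]
  [11] addr=0xa2 blk=10 s=0: VC-HIT | VC [2, 12]
  [12] addr=0xa2 blk=10 s=0: L1-HIT | VC [2, 12]
  [13] addr=0xc0 blk=12 s=0: VC-HIT | VC [2, 10]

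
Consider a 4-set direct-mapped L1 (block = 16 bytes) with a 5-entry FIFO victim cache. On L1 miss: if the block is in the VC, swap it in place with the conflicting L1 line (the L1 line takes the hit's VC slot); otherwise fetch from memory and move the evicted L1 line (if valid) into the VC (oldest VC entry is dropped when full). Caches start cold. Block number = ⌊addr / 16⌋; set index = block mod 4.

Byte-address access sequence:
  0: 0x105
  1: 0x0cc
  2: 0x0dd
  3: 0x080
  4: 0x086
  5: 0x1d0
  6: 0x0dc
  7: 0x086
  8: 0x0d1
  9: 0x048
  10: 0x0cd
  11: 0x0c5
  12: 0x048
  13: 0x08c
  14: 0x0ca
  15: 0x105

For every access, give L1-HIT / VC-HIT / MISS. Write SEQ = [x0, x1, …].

  [0] addr=0x105 blk=16 s=0: MISS | VC []
  [1] addr=0xcc blk=12 s=0: MISS | VC [16]
  [2] addr=0xdd blk=13 s=1: MISS | VC [16]
  [3] addr=0x80 blk=8 s=0: MISS | VC [16, 12]
  [4] addr=0x86 blk=8 s=0: L1-HIT | VC [16, 12]
  [5] addr=0x1d0 blk=29 s=1: MISS | VC [16, 12, 13]
  [6] addr=0xdc blk=13 s=1: VC-HIT | VC [16, 12, 29]
  [7] addr=0x86 blk=8 s=0: L1-HIT | VC [16, 12, 29]
  [8] addr=0xd1 blk=13 s=1: L1-HIT | VC [16, 12, 29]
  [9] addr=0x48 blk=4 s=0: MISS | VC [16, 12, 29, 8]
  [10] addr=0xcd blk=12 s=0: VC-HIT | VC [16, 4, 29, 8]
  [11] addr=0xc5 blk=12 s=0: L1-HIT | VC [16, 4, 29, 8]
  [12] addr=0x48 blk=4 s=0: VC-HIT | VC [16, 12, 29, 8]
  [13] addr=0x8c blk=8 s=0: VC-HIT | VC [16, 12, 29, 4]
  [14] addr=0xca blk=12 s=0: VC-HIT | VC [16, 8, 29, 4]
  [15] addr=0x105 blk=16 s=0: VC-HIT | VC [12, 8, 29, 4]

SEQ = [MISS, MISS, MISS, MISS, L1-HIT, MISS, VC-HIT, L1-HIT, L1-HIT, MISS, VC-HIT, L1-HIT, VC-HIT, VC-HIT, VC-HIT, VC-HIT]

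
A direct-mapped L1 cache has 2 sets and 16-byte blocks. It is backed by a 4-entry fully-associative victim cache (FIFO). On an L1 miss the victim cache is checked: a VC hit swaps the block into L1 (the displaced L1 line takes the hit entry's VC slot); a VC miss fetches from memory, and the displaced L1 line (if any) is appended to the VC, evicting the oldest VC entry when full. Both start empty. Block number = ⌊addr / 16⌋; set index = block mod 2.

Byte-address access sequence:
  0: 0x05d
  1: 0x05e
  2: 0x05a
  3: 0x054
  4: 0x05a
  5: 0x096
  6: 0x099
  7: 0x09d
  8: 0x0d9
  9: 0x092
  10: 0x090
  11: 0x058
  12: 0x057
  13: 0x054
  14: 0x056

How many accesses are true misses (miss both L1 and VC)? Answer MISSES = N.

MISSES = 3

  [0] addr=0x5d blk=5 s=1: MISS | VC []
  [1] addr=0x5e blk=5 s=1: L1-HIT | VC []
  [2] addr=0x5a blk=5 s=1: L1-HIT | VC []
  [3] addr=0x54 blk=5 s=1: L1-HIT | VC []
  [4] addr=0x5a blk=5 s=1: L1-HIT | VC []
  [5] addr=0x96 blk=9 s=1: MISS | VC [5]
  [6] addr=0x99 blk=9 s=1: L1-HIT | VC [5]
  [7] addr=0x9d blk=9 s=1: L1-HIT | VC [5]
  [8] addr=0xd9 blk=13 s=1: MISS | VC [5, 9]
  [9] addr=0x92 blk=9 s=1: VC-HIT | VC [5, 13]
  [10] addr=0x90 blk=9 s=1: L1-HIT | VC [5, 13]
  [11] addr=0x58 blk=5 s=1: VC-HIT | VC [9, 13]
  [12] addr=0x57 blk=5 s=1: L1-HIT | VC [9, 13]
  [13] addr=0x54 blk=5 s=1: L1-HIT | VC [9, 13]
  [14] addr=0x56 blk=5 s=1: L1-HIT | VC [9, 13]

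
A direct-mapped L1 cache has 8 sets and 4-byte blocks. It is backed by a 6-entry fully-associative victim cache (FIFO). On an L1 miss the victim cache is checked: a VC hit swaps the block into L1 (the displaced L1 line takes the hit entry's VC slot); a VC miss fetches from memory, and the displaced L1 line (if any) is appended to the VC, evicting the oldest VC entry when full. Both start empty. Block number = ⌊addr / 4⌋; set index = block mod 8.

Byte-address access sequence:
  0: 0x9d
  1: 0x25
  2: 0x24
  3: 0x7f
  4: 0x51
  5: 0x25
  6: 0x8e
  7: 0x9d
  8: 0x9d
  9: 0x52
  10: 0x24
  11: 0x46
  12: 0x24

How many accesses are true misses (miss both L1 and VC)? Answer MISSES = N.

  [0] addr=0x9d blk=39 s=7: MISS | VC []
  [1] addr=0x25 blk=9 s=1: MISS | VC []
  [2] addr=0x24 blk=9 s=1: L1-HIT | VC []
  [3] addr=0x7f blk=31 s=7: MISS | VC [39]
  [4] addr=0x51 blk=20 s=4: MISS | VC [39]
  [5] addr=0x25 blk=9 s=1: L1-HIT | VC [39]
  [6] addr=0x8e blk=35 s=3: MISS | VC [39]
  [7] addr=0x9d blk=39 s=7: VC-HIT | VC [31]
  [8] addr=0x9d blk=39 s=7: L1-HIT | VC [31]
  [9] addr=0x52 blk=20 s=4: L1-HIT | VC [31]
  [10] addr=0x24 blk=9 s=1: L1-HIT | VC [31]
  [11] addr=0x46 blk=17 s=1: MISS | VC [31, 9]
  [12] addr=0x24 blk=9 s=1: VC-HIT | VC [31, 17]

MISSES = 6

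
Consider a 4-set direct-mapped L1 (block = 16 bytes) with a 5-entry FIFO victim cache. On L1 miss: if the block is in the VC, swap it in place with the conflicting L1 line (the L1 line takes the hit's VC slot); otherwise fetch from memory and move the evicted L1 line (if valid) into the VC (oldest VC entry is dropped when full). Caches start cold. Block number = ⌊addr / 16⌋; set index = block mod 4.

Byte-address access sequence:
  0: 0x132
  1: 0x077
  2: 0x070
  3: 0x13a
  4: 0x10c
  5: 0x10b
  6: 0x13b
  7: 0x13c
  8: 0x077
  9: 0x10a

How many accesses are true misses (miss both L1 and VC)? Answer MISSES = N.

MISSES = 3

0: 0x132 (blk 19, set 3) → MISS  vc=[]
1: 0x77 (blk 7, set 3) → MISS  vc=[19]
2: 0x70 (blk 7, set 3) → L1-HIT  vc=[19]
3: 0x13a (blk 19, set 3) → VC-HIT  vc=[7]
4: 0x10c (blk 16, set 0) → MISS  vc=[7]
5: 0x10b (blk 16, set 0) → L1-HIT  vc=[7]
6: 0x13b (blk 19, set 3) → L1-HIT  vc=[7]
7: 0x13c (blk 19, set 3) → L1-HIT  vc=[7]
8: 0x77 (blk 7, set 3) → VC-HIT  vc=[19]
9: 0x10a (blk 16, set 0) → L1-HIT  vc=[19]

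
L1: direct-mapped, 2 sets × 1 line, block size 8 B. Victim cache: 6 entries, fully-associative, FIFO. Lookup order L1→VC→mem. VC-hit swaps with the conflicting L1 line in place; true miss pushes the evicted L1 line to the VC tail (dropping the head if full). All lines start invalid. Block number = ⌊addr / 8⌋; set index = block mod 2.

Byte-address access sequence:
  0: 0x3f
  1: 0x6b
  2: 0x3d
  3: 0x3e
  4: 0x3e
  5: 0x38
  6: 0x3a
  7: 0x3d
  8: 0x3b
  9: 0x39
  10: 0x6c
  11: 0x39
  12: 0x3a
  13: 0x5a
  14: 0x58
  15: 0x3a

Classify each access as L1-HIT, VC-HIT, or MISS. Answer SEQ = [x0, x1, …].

  [0] addr=0x3f blk=7 s=1: MISS | VC []
  [1] addr=0x6b blk=13 s=1: MISS | VC [7]
  [2] addr=0x3d blk=7 s=1: VC-HIT | VC [13]
  [3] addr=0x3e blk=7 s=1: L1-HIT | VC [13]
  [4] addr=0x3e blk=7 s=1: L1-HIT | VC [13]
  [5] addr=0x38 blk=7 s=1: L1-HIT | VC [13]
  [6] addr=0x3a blk=7 s=1: L1-HIT | VC [13]
  [7] addr=0x3d blk=7 s=1: L1-HIT | VC [13]
  [8] addr=0x3b blk=7 s=1: L1-HIT | VC [13]
  [9] addr=0x39 blk=7 s=1: L1-HIT | VC [13]
  [10] addr=0x6c blk=13 s=1: VC-HIT | VC [7]
  [11] addr=0x39 blk=7 s=1: VC-HIT | VC [13]
  [12] addr=0x3a blk=7 s=1: L1-HIT | VC [13]
  [13] addr=0x5a blk=11 s=1: MISS | VC [13, 7]
  [14] addr=0x58 blk=11 s=1: L1-HIT | VC [13, 7]
  [15] addr=0x3a blk=7 s=1: VC-HIT | VC [13, 11]

SEQ = [MISS, MISS, VC-HIT, L1-HIT, L1-HIT, L1-HIT, L1-HIT, L1-HIT, L1-HIT, L1-HIT, VC-HIT, VC-HIT, L1-HIT, MISS, L1-HIT, VC-HIT]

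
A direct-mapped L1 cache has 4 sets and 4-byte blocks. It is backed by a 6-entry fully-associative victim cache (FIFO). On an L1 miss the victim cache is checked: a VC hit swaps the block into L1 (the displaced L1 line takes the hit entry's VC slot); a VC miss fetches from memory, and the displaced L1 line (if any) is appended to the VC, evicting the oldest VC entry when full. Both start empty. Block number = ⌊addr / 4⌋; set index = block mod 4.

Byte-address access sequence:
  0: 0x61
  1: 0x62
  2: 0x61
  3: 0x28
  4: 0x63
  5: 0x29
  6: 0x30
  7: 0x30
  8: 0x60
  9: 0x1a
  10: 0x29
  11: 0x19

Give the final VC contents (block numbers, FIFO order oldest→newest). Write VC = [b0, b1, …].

VC = [12, 10]

  [0] addr=0x61 blk=24 s=0: MISS | VC []
  [1] addr=0x62 blk=24 s=0: L1-HIT | VC []
  [2] addr=0x61 blk=24 s=0: L1-HIT | VC []
  [3] addr=0x28 blk=10 s=2: MISS | VC []
  [4] addr=0x63 blk=24 s=0: L1-HIT | VC []
  [5] addr=0x29 blk=10 s=2: L1-HIT | VC []
  [6] addr=0x30 blk=12 s=0: MISS | VC [24]
  [7] addr=0x30 blk=12 s=0: L1-HIT | VC [24]
  [8] addr=0x60 blk=24 s=0: VC-HIT | VC [12]
  [9] addr=0x1a blk=6 s=2: MISS | VC [12, 10]
  [10] addr=0x29 blk=10 s=2: VC-HIT | VC [12, 6]
  [11] addr=0x19 blk=6 s=2: VC-HIT | VC [12, 10]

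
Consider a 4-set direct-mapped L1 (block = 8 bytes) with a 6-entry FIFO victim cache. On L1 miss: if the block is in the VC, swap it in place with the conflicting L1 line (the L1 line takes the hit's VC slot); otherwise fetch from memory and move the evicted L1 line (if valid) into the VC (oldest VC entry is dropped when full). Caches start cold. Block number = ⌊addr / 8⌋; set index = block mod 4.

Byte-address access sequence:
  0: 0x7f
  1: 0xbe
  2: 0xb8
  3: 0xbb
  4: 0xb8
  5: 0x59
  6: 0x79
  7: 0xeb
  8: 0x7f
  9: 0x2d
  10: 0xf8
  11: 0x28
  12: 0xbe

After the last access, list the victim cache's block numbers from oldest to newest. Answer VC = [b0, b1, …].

VC = [11, 31, 29, 15]

0: 0x7f (blk 15, set 3) → MISS  vc=[]
1: 0xbe (blk 23, set 3) → MISS  vc=[15]
2: 0xb8 (blk 23, set 3) → L1-HIT  vc=[15]
3: 0xbb (blk 23, set 3) → L1-HIT  vc=[15]
4: 0xb8 (blk 23, set 3) → L1-HIT  vc=[15]
5: 0x59 (blk 11, set 3) → MISS  vc=[15, 23]
6: 0x79 (blk 15, set 3) → VC-HIT  vc=[11, 23]
7: 0xeb (blk 29, set 1) → MISS  vc=[11, 23]
8: 0x7f (blk 15, set 3) → L1-HIT  vc=[11, 23]
9: 0x2d (blk 5, set 1) → MISS  vc=[11, 23, 29]
10: 0xf8 (blk 31, set 3) → MISS  vc=[11, 23, 29, 15]
11: 0x28 (blk 5, set 1) → L1-HIT  vc=[11, 23, 29, 15]
12: 0xbe (blk 23, set 3) → VC-HIT  vc=[11, 31, 29, 15]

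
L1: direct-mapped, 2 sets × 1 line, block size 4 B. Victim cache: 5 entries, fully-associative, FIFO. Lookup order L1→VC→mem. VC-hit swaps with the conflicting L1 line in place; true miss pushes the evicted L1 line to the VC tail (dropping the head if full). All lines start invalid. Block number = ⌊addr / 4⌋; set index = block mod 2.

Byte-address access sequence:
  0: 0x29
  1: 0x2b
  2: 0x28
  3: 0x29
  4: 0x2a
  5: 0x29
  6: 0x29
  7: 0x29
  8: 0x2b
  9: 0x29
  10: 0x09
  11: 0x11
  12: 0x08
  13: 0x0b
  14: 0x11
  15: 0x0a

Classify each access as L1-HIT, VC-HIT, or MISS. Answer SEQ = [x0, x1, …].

0: 0x29 (blk 10, set 0) → MISS  vc=[]
1: 0x2b (blk 10, set 0) → L1-HIT  vc=[]
2: 0x28 (blk 10, set 0) → L1-HIT  vc=[]
3: 0x29 (blk 10, set 0) → L1-HIT  vc=[]
4: 0x2a (blk 10, set 0) → L1-HIT  vc=[]
5: 0x29 (blk 10, set 0) → L1-HIT  vc=[]
6: 0x29 (blk 10, set 0) → L1-HIT  vc=[]
7: 0x29 (blk 10, set 0) → L1-HIT  vc=[]
8: 0x2b (blk 10, set 0) → L1-HIT  vc=[]
9: 0x29 (blk 10, set 0) → L1-HIT  vc=[]
10: 0x9 (blk 2, set 0) → MISS  vc=[10]
11: 0x11 (blk 4, set 0) → MISS  vc=[10, 2]
12: 0x8 (blk 2, set 0) → VC-HIT  vc=[10, 4]
13: 0xb (blk 2, set 0) → L1-HIT  vc=[10, 4]
14: 0x11 (blk 4, set 0) → VC-HIT  vc=[10, 2]
15: 0xa (blk 2, set 0) → VC-HIT  vc=[10, 4]

SEQ = [MISS, L1-HIT, L1-HIT, L1-HIT, L1-HIT, L1-HIT, L1-HIT, L1-HIT, L1-HIT, L1-HIT, MISS, MISS, VC-HIT, L1-HIT, VC-HIT, VC-HIT]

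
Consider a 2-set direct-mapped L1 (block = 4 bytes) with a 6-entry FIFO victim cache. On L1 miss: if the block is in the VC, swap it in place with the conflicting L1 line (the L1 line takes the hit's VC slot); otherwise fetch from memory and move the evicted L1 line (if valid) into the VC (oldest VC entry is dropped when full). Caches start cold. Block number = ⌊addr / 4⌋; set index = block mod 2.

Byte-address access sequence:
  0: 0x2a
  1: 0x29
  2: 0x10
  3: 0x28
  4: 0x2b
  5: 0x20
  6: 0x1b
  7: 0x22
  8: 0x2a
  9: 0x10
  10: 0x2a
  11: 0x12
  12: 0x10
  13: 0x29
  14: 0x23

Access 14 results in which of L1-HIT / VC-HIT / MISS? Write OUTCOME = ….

OUTCOME = VC-HIT

  [0] addr=0x2a blk=10 s=0: MISS | VC []
  [1] addr=0x29 blk=10 s=0: L1-HIT | VC []
  [2] addr=0x10 blk=4 s=0: MISS | VC [10]
  [3] addr=0x28 blk=10 s=0: VC-HIT | VC [4]
  [4] addr=0x2b blk=10 s=0: L1-HIT | VC [4]
  [5] addr=0x20 blk=8 s=0: MISS | VC [4, 10]
  [6] addr=0x1b blk=6 s=0: MISS | VC [4, 10, 8]
  [7] addr=0x22 blk=8 s=0: VC-HIT | VC [4, 10, 6]
  [8] addr=0x2a blk=10 s=0: VC-HIT | VC [4, 8, 6]
  [9] addr=0x10 blk=4 s=0: VC-HIT | VC [10, 8, 6]
  [10] addr=0x2a blk=10 s=0: VC-HIT | VC [4, 8, 6]
  [11] addr=0x12 blk=4 s=0: VC-HIT | VC [10, 8, 6]
  [12] addr=0x10 blk=4 s=0: L1-HIT | VC [10, 8, 6]
  [13] addr=0x29 blk=10 s=0: VC-HIT | VC [4, 8, 6]
  [14] addr=0x23 blk=8 s=0: VC-HIT | VC [4, 10, 6]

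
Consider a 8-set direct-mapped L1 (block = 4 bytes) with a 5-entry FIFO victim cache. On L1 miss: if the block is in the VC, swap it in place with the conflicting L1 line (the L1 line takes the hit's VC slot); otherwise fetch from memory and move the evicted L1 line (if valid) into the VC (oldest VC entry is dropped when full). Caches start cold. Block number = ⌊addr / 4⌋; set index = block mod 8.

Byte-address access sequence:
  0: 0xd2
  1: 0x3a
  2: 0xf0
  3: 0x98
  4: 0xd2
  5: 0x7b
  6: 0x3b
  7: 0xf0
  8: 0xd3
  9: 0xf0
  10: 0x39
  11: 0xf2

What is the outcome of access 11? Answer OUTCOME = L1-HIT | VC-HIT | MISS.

OUTCOME = L1-HIT

#0 0xd2→b52/s4 MISS; vc=[]
#1 0x3a→b14/s6 MISS; vc=[]
#2 0xf0→b60/s4 MISS; vc=[52]
#3 0x98→b38/s6 MISS; vc=[52,14]
#4 0xd2→b52/s4 VC-HIT; vc=[60,14]
#5 0x7b→b30/s6 MISS; vc=[60,14,38]
#6 0x3b→b14/s6 VC-HIT; vc=[60,30,38]
#7 0xf0→b60/s4 VC-HIT; vc=[52,30,38]
#8 0xd3→b52/s4 VC-HIT; vc=[60,30,38]
#9 0xf0→b60/s4 VC-HIT; vc=[52,30,38]
#10 0x39→b14/s6 L1-HIT; vc=[52,30,38]
#11 0xf2→b60/s4 L1-HIT; vc=[52,30,38]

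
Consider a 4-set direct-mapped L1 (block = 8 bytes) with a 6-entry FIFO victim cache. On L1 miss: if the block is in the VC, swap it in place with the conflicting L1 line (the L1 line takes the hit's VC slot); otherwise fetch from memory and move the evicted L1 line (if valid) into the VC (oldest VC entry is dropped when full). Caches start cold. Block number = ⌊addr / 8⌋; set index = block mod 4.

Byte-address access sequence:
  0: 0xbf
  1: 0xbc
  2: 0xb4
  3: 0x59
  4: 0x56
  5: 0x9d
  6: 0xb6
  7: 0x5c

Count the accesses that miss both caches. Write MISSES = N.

0: 0xbf (blk 23, set 3) → MISS  vc=[]
1: 0xbc (blk 23, set 3) → L1-HIT  vc=[]
2: 0xb4 (blk 22, set 2) → MISS  vc=[]
3: 0x59 (blk 11, set 3) → MISS  vc=[23]
4: 0x56 (blk 10, set 2) → MISS  vc=[23, 22]
5: 0x9d (blk 19, set 3) → MISS  vc=[23, 22, 11]
6: 0xb6 (blk 22, set 2) → VC-HIT  vc=[23, 10, 11]
7: 0x5c (blk 11, set 3) → VC-HIT  vc=[23, 10, 19]

MISSES = 5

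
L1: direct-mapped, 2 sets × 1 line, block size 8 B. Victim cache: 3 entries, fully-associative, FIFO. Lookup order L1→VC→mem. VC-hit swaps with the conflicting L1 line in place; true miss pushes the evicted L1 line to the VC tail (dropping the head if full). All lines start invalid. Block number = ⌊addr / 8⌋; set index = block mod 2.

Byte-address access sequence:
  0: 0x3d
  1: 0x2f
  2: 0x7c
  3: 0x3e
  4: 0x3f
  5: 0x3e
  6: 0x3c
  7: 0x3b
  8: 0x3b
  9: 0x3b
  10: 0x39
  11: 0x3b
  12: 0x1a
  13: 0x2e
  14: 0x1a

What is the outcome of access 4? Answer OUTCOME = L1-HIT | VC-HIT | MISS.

  [0] addr=0x3d blk=7 s=1: MISS | VC []
  [1] addr=0x2f blk=5 s=1: MISS | VC [7]
  [2] addr=0x7c blk=15 s=1: MISS | VC [7, 5]
  [3] addr=0x3e blk=7 s=1: VC-HIT | VC [15, 5]
  [4] addr=0x3f blk=7 s=1: L1-HIT | VC [15, 5]
  [5] addr=0x3e blk=7 s=1: L1-HIT | VC [15, 5]
  [6] addr=0x3c blk=7 s=1: L1-HIT | VC [15, 5]
  [7] addr=0x3b blk=7 s=1: L1-HIT | VC [15, 5]
  [8] addr=0x3b blk=7 s=1: L1-HIT | VC [15, 5]
  [9] addr=0x3b blk=7 s=1: L1-HIT | VC [15, 5]
  [10] addr=0x39 blk=7 s=1: L1-HIT | VC [15, 5]
  [11] addr=0x3b blk=7 s=1: L1-HIT | VC [15, 5]
  [12] addr=0x1a blk=3 s=1: MISS | VC [15, 5, 7]
  [13] addr=0x2e blk=5 s=1: VC-HIT | VC [15, 3, 7]
  [14] addr=0x1a blk=3 s=1: VC-HIT | VC [15, 5, 7]

OUTCOME = L1-HIT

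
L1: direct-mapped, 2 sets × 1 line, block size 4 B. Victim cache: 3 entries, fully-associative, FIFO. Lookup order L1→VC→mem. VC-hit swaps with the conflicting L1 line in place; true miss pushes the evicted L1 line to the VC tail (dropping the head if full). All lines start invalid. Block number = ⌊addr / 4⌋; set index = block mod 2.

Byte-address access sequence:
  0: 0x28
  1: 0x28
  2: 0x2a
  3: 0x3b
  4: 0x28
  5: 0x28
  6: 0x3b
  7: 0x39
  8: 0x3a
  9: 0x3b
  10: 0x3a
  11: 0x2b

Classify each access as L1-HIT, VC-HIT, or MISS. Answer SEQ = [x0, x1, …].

SEQ = [MISS, L1-HIT, L1-HIT, MISS, VC-HIT, L1-HIT, VC-HIT, L1-HIT, L1-HIT, L1-HIT, L1-HIT, VC-HIT]

0: 0x28 (blk 10, set 0) → MISS  vc=[]
1: 0x28 (blk 10, set 0) → L1-HIT  vc=[]
2: 0x2a (blk 10, set 0) → L1-HIT  vc=[]
3: 0x3b (blk 14, set 0) → MISS  vc=[10]
4: 0x28 (blk 10, set 0) → VC-HIT  vc=[14]
5: 0x28 (blk 10, set 0) → L1-HIT  vc=[14]
6: 0x3b (blk 14, set 0) → VC-HIT  vc=[10]
7: 0x39 (blk 14, set 0) → L1-HIT  vc=[10]
8: 0x3a (blk 14, set 0) → L1-HIT  vc=[10]
9: 0x3b (blk 14, set 0) → L1-HIT  vc=[10]
10: 0x3a (blk 14, set 0) → L1-HIT  vc=[10]
11: 0x2b (blk 10, set 0) → VC-HIT  vc=[14]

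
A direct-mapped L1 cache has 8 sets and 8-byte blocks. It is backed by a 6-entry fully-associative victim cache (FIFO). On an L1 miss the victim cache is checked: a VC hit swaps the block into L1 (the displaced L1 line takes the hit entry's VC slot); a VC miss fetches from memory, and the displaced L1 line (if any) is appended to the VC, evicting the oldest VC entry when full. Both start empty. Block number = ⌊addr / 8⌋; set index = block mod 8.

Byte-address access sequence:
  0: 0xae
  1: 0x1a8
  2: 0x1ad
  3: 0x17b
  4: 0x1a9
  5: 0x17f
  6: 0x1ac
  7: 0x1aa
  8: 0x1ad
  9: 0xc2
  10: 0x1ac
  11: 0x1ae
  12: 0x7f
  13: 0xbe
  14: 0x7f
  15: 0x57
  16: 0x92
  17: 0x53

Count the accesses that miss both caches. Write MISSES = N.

0: 0xae (blk 21, set 5) → MISS  vc=[]
1: 0x1a8 (blk 53, set 5) → MISS  vc=[21]
2: 0x1ad (blk 53, set 5) → L1-HIT  vc=[21]
3: 0x17b (blk 47, set 7) → MISS  vc=[21]
4: 0x1a9 (blk 53, set 5) → L1-HIT  vc=[21]
5: 0x17f (blk 47, set 7) → L1-HIT  vc=[21]
6: 0x1ac (blk 53, set 5) → L1-HIT  vc=[21]
7: 0x1aa (blk 53, set 5) → L1-HIT  vc=[21]
8: 0x1ad (blk 53, set 5) → L1-HIT  vc=[21]
9: 0xc2 (blk 24, set 0) → MISS  vc=[21]
10: 0x1ac (blk 53, set 5) → L1-HIT  vc=[21]
11: 0x1ae (blk 53, set 5) → L1-HIT  vc=[21]
12: 0x7f (blk 15, set 7) → MISS  vc=[21, 47]
13: 0xbe (blk 23, set 7) → MISS  vc=[21, 47, 15]
14: 0x7f (blk 15, set 7) → VC-HIT  vc=[21, 47, 23]
15: 0x57 (blk 10, set 2) → MISS  vc=[21, 47, 23]
16: 0x92 (blk 18, set 2) → MISS  vc=[21, 47, 23, 10]
17: 0x53 (blk 10, set 2) → VC-HIT  vc=[21, 47, 23, 18]

MISSES = 8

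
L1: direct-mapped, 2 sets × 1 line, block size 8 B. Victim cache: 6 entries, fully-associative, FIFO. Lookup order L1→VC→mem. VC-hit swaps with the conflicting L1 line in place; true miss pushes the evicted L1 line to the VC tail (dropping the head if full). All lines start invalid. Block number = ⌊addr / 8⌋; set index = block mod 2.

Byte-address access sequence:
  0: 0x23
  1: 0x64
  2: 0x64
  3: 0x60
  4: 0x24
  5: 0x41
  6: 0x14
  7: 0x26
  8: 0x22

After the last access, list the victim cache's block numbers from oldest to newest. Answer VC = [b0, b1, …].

VC = [12, 2, 8]

#0 0x23→b4/s0 MISS; vc=[]
#1 0x64→b12/s0 MISS; vc=[4]
#2 0x64→b12/s0 L1-HIT; vc=[4]
#3 0x60→b12/s0 L1-HIT; vc=[4]
#4 0x24→b4/s0 VC-HIT; vc=[12]
#5 0x41→b8/s0 MISS; vc=[12,4]
#6 0x14→b2/s0 MISS; vc=[12,4,8]
#7 0x26→b4/s0 VC-HIT; vc=[12,2,8]
#8 0x22→b4/s0 L1-HIT; vc=[12,2,8]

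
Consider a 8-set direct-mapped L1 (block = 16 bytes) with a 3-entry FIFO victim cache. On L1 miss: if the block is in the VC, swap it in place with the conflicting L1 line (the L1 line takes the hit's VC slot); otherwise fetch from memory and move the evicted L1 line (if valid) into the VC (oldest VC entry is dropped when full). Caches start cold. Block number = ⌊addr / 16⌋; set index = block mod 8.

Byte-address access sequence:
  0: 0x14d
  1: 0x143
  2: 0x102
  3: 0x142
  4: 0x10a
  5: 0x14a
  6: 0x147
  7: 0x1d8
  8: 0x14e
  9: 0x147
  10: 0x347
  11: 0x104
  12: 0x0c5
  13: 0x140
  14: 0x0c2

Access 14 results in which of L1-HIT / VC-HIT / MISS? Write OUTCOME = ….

OUTCOME = VC-HIT

0: 0x14d (blk 20, set 4) → MISS  vc=[]
1: 0x143 (blk 20, set 4) → L1-HIT  vc=[]
2: 0x102 (blk 16, set 0) → MISS  vc=[]
3: 0x142 (blk 20, set 4) → L1-HIT  vc=[]
4: 0x10a (blk 16, set 0) → L1-HIT  vc=[]
5: 0x14a (blk 20, set 4) → L1-HIT  vc=[]
6: 0x147 (blk 20, set 4) → L1-HIT  vc=[]
7: 0x1d8 (blk 29, set 5) → MISS  vc=[]
8: 0x14e (blk 20, set 4) → L1-HIT  vc=[]
9: 0x147 (blk 20, set 4) → L1-HIT  vc=[]
10: 0x347 (blk 52, set 4) → MISS  vc=[20]
11: 0x104 (blk 16, set 0) → L1-HIT  vc=[20]
12: 0xc5 (blk 12, set 4) → MISS  vc=[20, 52]
13: 0x140 (blk 20, set 4) → VC-HIT  vc=[12, 52]
14: 0xc2 (blk 12, set 4) → VC-HIT  vc=[20, 52]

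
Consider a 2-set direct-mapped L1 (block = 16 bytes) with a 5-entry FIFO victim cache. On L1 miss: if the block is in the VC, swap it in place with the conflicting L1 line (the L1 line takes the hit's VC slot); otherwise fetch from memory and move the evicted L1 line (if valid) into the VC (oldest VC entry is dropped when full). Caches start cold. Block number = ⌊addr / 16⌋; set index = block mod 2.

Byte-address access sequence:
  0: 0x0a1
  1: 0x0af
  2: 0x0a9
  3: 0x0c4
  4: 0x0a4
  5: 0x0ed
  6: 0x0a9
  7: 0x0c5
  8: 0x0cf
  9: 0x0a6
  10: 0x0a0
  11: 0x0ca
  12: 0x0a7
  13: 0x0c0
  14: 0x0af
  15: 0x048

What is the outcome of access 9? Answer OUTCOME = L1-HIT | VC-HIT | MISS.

OUTCOME = VC-HIT

  [0] addr=0xa1 blk=10 s=0: MISS | VC []
  [1] addr=0xaf blk=10 s=0: L1-HIT | VC []
  [2] addr=0xa9 blk=10 s=0: L1-HIT | VC []
  [3] addr=0xc4 blk=12 s=0: MISS | VC [10]
  [4] addr=0xa4 blk=10 s=0: VC-HIT | VC [12]
  [5] addr=0xed blk=14 s=0: MISS | VC [12, 10]
  [6] addr=0xa9 blk=10 s=0: VC-HIT | VC [12, 14]
  [7] addr=0xc5 blk=12 s=0: VC-HIT | VC [10, 14]
  [8] addr=0xcf blk=12 s=0: L1-HIT | VC [10, 14]
  [9] addr=0xa6 blk=10 s=0: VC-HIT | VC [12, 14]
  [10] addr=0xa0 blk=10 s=0: L1-HIT | VC [12, 14]
  [11] addr=0xca blk=12 s=0: VC-HIT | VC [10, 14]
  [12] addr=0xa7 blk=10 s=0: VC-HIT | VC [12, 14]
  [13] addr=0xc0 blk=12 s=0: VC-HIT | VC [10, 14]
  [14] addr=0xaf blk=10 s=0: VC-HIT | VC [12, 14]
  [15] addr=0x48 blk=4 s=0: MISS | VC [12, 14, 10]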